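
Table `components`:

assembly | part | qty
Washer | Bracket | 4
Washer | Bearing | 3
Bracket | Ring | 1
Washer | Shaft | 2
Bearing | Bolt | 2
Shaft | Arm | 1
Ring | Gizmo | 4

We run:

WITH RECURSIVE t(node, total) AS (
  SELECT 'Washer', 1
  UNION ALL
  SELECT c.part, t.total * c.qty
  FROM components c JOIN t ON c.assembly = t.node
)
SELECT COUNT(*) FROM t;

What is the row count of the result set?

8

Base: (Washer, total=1).
Iteration 1: components of {Washer} -> Bearing = 1*3 = 3, Bracket = 1*4 = 4, Shaft = 1*2 = 2.
Iteration 2: components of {Bearing,Bracket,Shaft} -> Arm = 2*1 = 2, Bolt = 3*2 = 6, Ring = 4*1 = 4.
Iteration 3: components of {Arm,Bolt,Ring} -> Gizmo = 4*4 = 16.
Iteration 4: no further components; recursion stops.
Total rows emitted: 8.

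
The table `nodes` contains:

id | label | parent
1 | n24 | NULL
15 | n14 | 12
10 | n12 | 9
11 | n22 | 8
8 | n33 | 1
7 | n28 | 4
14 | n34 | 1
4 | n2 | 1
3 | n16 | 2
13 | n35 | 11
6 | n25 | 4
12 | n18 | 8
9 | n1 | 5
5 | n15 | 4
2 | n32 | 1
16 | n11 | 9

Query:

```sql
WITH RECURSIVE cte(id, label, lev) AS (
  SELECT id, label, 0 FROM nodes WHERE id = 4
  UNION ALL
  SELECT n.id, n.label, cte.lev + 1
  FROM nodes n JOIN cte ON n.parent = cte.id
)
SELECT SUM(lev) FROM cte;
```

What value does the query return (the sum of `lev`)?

Base: id=4 (n2) at lev 0.
Iteration 1: rows with parent in {4} -> n15 (id 5, lev 1), n25 (id 6, lev 1), n28 (id 7, lev 1).
Iteration 2: rows with parent in {5,6,7} -> n1 (id 9, lev 2).
Iteration 3: rows with parent in {9} -> n12 (id 10, lev 3), n11 (id 16, lev 3).
Iteration 4: no rows with parent in {10,16}; recursion stops.
SUM(lev) = 0 + 1 + 1 + 1 + 2 + 3 + 3 = 11.

11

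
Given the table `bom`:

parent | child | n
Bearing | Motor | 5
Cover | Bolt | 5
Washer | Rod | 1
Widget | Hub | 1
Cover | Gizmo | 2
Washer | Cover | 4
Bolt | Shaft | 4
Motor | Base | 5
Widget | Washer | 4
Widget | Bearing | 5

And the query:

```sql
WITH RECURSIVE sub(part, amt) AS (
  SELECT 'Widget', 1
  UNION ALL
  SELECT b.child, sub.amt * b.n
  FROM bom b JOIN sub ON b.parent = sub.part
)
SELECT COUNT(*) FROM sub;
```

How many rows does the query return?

11

Base: (Widget, amt=1).
Iteration 1: components of {Widget} -> Bearing = 1*5 = 5, Hub = 1*1 = 1, Washer = 1*4 = 4.
Iteration 2: components of {Bearing,Hub,Washer} -> Cover = 4*4 = 16, Motor = 5*5 = 25, Rod = 4*1 = 4.
Iteration 3: components of {Cover,Motor,Rod} -> Base = 25*5 = 125, Bolt = 16*5 = 80, Gizmo = 16*2 = 32.
Iteration 4: components of {Base,Bolt,Gizmo} -> Shaft = 80*4 = 320.
Iteration 5: no further components; recursion stops.
Total rows emitted: 11.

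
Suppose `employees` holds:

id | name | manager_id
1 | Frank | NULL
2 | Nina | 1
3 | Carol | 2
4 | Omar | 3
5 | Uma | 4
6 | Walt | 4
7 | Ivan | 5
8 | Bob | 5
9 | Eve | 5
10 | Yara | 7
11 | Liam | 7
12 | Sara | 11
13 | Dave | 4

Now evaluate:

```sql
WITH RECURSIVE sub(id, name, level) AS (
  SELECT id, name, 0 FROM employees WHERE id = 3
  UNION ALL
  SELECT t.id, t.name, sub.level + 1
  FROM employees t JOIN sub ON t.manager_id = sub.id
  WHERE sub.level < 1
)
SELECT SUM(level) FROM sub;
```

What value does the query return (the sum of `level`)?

Base: id=3 (Carol) at level 0.
Iteration 1: rows with manager_id in {3} -> Omar (id 4, level 1).
Iteration 2: level < 1 fails for all current rows; recursion stops.
SUM(level) = 0 + 1 = 1.

1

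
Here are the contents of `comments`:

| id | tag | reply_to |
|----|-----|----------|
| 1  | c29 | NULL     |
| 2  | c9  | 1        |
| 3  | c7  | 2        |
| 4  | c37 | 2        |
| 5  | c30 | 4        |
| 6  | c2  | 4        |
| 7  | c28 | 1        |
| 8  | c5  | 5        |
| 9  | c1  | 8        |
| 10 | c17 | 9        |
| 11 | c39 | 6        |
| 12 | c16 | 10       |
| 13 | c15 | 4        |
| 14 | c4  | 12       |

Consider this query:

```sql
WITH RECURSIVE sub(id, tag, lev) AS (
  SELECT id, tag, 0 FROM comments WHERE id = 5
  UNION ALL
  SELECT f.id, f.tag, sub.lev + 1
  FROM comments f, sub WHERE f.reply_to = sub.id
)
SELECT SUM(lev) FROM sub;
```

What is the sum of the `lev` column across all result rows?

15

Base: id=5 (c30) at lev 0.
Iteration 1: rows with reply_to in {5} -> c5 (id 8, lev 1).
Iteration 2: rows with reply_to in {8} -> c1 (id 9, lev 2).
Iteration 3: rows with reply_to in {9} -> c17 (id 10, lev 3).
Iteration 4: rows with reply_to in {10} -> c16 (id 12, lev 4).
Iteration 5: rows with reply_to in {12} -> c4 (id 14, lev 5).
Iteration 6: no rows with reply_to in {14}; recursion stops.
SUM(lev) = 0 + 1 + 2 + 3 + 4 + 5 = 15.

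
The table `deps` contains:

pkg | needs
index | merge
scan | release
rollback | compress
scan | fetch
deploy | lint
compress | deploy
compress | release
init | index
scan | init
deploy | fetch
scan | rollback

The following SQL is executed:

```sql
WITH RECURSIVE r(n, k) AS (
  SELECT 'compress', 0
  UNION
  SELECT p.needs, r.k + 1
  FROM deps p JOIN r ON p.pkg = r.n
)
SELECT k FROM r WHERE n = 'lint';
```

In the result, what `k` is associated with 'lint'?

Base: (compress, k=0).
Iteration 1: edges from {compress} -> (deploy, k=1), (release, k=1).
Iteration 2: edges from {deploy,release} -> (fetch, k=2), (lint, k=2).
Iteration 3: no outgoing edges from {fetch,lint}; recursion stops.

2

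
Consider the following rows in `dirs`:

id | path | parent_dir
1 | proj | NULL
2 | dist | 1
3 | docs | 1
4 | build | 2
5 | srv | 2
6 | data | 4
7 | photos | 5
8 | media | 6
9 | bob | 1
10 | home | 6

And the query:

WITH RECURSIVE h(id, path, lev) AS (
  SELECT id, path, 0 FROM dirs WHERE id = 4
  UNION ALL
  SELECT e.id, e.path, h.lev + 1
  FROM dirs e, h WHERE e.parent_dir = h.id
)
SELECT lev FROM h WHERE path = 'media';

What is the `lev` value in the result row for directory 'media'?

Base: id=4 (build) at lev 0.
Iteration 1: rows with parent_dir in {4} -> data (id 6, lev 1).
Iteration 2: rows with parent_dir in {6} -> media (id 8, lev 2), home (id 10, lev 2).
Iteration 3: no rows with parent_dir in {8,10}; recursion stops.

2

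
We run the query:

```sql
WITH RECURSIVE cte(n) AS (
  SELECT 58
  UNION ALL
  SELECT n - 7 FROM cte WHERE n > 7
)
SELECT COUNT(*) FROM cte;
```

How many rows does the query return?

9

Base: n=58.
Iteration 1: 58 > 7 holds -> n = 58 - 7 = 51.
Iteration 2: 51 > 7 holds -> n = 51 - 7 = 44.
Iteration 3: 44 > 7 holds -> n = 44 - 7 = 37.
Iteration 4: 37 > 7 holds -> n = 37 - 7 = 30.
Iteration 5: 30 > 7 holds -> n = 30 - 7 = 23.
Iteration 6: 23 > 7 holds -> n = 23 - 7 = 16.
Iteration 7: 16 > 7 holds -> n = 16 - 7 = 9.
Iteration 8: 9 > 7 holds -> n = 9 - 7 = 2.
Iteration 9: 2 > 7 fails; recursion stops.
Total rows emitted: 9.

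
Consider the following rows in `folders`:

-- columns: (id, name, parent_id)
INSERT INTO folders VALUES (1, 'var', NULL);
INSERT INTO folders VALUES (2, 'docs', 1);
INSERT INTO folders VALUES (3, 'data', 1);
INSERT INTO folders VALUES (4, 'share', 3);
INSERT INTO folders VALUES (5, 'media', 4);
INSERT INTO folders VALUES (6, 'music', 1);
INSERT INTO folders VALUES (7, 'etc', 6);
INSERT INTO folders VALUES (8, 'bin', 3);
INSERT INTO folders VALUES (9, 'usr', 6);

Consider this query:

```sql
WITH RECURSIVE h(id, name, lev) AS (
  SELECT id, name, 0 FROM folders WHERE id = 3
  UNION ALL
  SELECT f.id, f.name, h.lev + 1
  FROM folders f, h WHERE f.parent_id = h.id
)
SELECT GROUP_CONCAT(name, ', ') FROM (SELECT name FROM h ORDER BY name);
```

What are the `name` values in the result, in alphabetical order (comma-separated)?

bin, data, media, share

Base: id=3 (data) at lev 0.
Iteration 1: rows with parent_id in {3} -> share (id 4, lev 1), bin (id 8, lev 1).
Iteration 2: rows with parent_id in {4,8} -> media (id 5, lev 2).
Iteration 3: no rows with parent_id in {5}; recursion stops.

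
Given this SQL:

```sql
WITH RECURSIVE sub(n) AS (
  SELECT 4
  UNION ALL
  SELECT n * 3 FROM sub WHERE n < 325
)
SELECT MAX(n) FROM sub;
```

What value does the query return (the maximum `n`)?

972

Base: n=4.
Iteration 1: 4 < 325 holds -> n = 4 * 3 = 12.
Iteration 2: 12 < 325 holds -> n = 12 * 3 = 36.
Iteration 3: 36 < 325 holds -> n = 36 * 3 = 108.
Iteration 4: 108 < 325 holds -> n = 108 * 3 = 324.
Iteration 5: 324 < 325 holds -> n = 324 * 3 = 972.
Iteration 6: 972 < 325 fails; recursion stops.
n values: 4, 12, 36, 108, 324, 972; the maximum is 972.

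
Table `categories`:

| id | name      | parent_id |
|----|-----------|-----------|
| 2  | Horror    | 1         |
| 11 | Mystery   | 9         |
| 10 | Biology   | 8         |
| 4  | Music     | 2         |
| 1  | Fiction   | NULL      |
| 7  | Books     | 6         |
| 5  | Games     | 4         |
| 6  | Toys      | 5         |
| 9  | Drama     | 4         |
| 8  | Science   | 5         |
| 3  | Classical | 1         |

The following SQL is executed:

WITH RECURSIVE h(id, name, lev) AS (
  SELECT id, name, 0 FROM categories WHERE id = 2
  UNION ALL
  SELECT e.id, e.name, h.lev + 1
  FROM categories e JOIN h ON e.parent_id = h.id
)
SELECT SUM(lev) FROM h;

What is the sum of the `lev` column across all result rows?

22

Base: id=2 (Horror) at lev 0.
Iteration 1: rows with parent_id in {2} -> Music (id 4, lev 1).
Iteration 2: rows with parent_id in {4} -> Games (id 5, lev 2), Drama (id 9, lev 2).
Iteration 3: rows with parent_id in {5,9} -> Toys (id 6, lev 3), Science (id 8, lev 3), Mystery (id 11, lev 3).
Iteration 4: rows with parent_id in {6,8,11} -> Books (id 7, lev 4), Biology (id 10, lev 4).
Iteration 5: no rows with parent_id in {7,10}; recursion stops.
SUM(lev) = 0 + 1 + 2 + 2 + 3 + 3 + 3 + 4 + 4 = 22.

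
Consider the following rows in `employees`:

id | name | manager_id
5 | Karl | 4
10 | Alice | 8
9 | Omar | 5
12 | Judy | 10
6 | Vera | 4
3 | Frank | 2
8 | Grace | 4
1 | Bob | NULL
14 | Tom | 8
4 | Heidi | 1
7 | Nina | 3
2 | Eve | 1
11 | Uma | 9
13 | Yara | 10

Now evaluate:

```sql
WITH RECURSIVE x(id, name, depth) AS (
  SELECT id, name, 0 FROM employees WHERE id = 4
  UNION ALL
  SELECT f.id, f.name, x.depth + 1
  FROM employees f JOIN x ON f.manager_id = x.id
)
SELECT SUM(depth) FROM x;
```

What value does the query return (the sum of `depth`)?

Base: id=4 (Heidi) at depth 0.
Iteration 1: rows with manager_id in {4} -> Karl (id 5, depth 1), Vera (id 6, depth 1), Grace (id 8, depth 1).
Iteration 2: rows with manager_id in {5,6,8} -> Omar (id 9, depth 2), Alice (id 10, depth 2), Tom (id 14, depth 2).
Iteration 3: rows with manager_id in {9,10,14} -> Uma (id 11, depth 3), Judy (id 12, depth 3), Yara (id 13, depth 3).
Iteration 4: no rows with manager_id in {11,12,13}; recursion stops.
SUM(depth) = 0 + 1 + 1 + 1 + 2 + 2 + 2 + 3 + 3 + 3 = 18.

18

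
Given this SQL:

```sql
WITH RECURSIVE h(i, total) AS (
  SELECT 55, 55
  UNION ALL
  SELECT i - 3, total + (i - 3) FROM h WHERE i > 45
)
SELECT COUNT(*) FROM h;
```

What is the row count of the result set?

5

Base: i=55, total=55.
Iteration 1: 55 > 45 holds -> i = 55 - 3 = 52, total = 55 + 52 = 107.
Iteration 2: 52 > 45 holds -> i = 52 - 3 = 49, total = 107 + 49 = 156.
Iteration 3: 49 > 45 holds -> i = 49 - 3 = 46, total = 156 + 46 = 202.
Iteration 4: 46 > 45 holds -> i = 46 - 3 = 43, total = 202 + 43 = 245.
Iteration 5: 43 > 45 fails; recursion stops.
Total rows emitted: 5.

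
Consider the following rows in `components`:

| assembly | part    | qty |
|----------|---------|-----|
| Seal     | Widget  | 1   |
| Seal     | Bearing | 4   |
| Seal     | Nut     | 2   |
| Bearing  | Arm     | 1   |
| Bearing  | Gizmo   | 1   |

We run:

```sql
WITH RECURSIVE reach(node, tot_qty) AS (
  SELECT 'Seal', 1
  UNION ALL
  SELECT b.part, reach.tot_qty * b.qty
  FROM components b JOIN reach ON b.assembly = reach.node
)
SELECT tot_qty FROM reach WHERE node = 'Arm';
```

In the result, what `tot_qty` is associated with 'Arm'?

Base: (Seal, tot_qty=1).
Iteration 1: components of {Seal} -> Bearing = 1*4 = 4, Nut = 1*2 = 2, Widget = 1*1 = 1.
Iteration 2: components of {Bearing,Nut,Widget} -> Arm = 4*1 = 4, Gizmo = 4*1 = 4.
Iteration 3: no further components; recursion stops.

4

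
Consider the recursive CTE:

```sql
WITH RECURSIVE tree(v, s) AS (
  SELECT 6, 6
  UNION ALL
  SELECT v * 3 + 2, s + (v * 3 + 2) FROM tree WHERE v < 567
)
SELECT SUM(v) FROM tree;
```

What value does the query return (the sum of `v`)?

2542

Base: v=6, s=6.
Iteration 1: 6 < 567 holds -> v = 6 * 3 + 2 = 20, s = 6 + 20 = 26.
Iteration 2: 20 < 567 holds -> v = 20 * 3 + 2 = 62, s = 26 + 62 = 88.
Iteration 3: 62 < 567 holds -> v = 62 * 3 + 2 = 188, s = 88 + 188 = 276.
Iteration 4: 188 < 567 holds -> v = 188 * 3 + 2 = 566, s = 276 + 566 = 842.
Iteration 5: 566 < 567 holds -> v = 566 * 3 + 2 = 1700, s = 842 + 1700 = 2542.
Iteration 6: 1700 < 567 fails; recursion stops.
SUM(v) = 6 + 20 + 62 + 188 + 566 + 1700 = 2542.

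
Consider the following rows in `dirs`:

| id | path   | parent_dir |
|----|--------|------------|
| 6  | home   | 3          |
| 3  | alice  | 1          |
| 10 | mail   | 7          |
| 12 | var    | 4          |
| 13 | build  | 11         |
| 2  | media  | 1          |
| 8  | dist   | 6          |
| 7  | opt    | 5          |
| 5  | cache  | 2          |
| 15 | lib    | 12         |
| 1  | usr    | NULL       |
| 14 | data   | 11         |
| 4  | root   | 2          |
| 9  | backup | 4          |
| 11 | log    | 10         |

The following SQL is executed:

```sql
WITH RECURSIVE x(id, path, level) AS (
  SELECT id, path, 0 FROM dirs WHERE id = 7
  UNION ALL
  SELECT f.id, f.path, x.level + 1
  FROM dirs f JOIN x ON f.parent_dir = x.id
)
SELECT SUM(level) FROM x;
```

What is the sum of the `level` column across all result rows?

Base: id=7 (opt) at level 0.
Iteration 1: rows with parent_dir in {7} -> mail (id 10, level 1).
Iteration 2: rows with parent_dir in {10} -> log (id 11, level 2).
Iteration 3: rows with parent_dir in {11} -> build (id 13, level 3), data (id 14, level 3).
Iteration 4: no rows with parent_dir in {13,14}; recursion stops.
SUM(level) = 0 + 1 + 2 + 3 + 3 = 9.

9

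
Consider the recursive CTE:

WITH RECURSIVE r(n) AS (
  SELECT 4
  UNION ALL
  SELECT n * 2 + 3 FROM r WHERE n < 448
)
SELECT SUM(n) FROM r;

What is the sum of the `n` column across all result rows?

Base: n=4.
Iteration 1: 4 < 448 holds -> n = 4 * 2 + 3 = 11.
Iteration 2: 11 < 448 holds -> n = 11 * 2 + 3 = 25.
Iteration 3: 25 < 448 holds -> n = 25 * 2 + 3 = 53.
Iteration 4: 53 < 448 holds -> n = 53 * 2 + 3 = 109.
Iteration 5: 109 < 448 holds -> n = 109 * 2 + 3 = 221.
Iteration 6: 221 < 448 holds -> n = 221 * 2 + 3 = 445.
Iteration 7: 445 < 448 holds -> n = 445 * 2 + 3 = 893.
Iteration 8: 893 < 448 fails; recursion stops.
SUM(n) = 4 + 11 + 25 + 53 + 109 + 221 + 445 + 893 = 1761.

1761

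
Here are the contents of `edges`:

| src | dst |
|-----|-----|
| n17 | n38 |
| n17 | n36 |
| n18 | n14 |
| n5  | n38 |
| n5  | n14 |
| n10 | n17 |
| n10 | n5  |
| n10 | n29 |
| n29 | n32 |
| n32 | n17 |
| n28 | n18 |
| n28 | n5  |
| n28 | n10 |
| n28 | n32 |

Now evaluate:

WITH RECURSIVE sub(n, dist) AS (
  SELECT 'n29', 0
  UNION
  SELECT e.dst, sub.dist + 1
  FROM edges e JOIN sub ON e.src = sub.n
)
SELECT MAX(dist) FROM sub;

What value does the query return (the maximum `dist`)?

Base: (n29, dist=0).
Iteration 1: edges from {n29} -> (n32, dist=1).
Iteration 2: edges from {n32} -> (n17, dist=2).
Iteration 3: edges from {n17} -> (n36, dist=3), (n38, dist=3).
Iteration 4: no outgoing edges from {n36,n38}; recursion stops.
dist values: 0, 1, 2, 3, 3; the maximum is 3.

3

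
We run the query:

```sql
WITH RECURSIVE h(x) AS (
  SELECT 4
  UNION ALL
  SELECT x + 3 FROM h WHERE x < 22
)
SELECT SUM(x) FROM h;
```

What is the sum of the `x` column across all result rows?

Base: x=4.
Iteration 1: 4 < 22 holds -> x = 4 + 3 = 7.
Iteration 2: 7 < 22 holds -> x = 7 + 3 = 10.
Iteration 3: 10 < 22 holds -> x = 10 + 3 = 13.
Iteration 4: 13 < 22 holds -> x = 13 + 3 = 16.
Iteration 5: 16 < 22 holds -> x = 16 + 3 = 19.
Iteration 6: 19 < 22 holds -> x = 19 + 3 = 22.
Iteration 7: 22 < 22 fails; recursion stops.
SUM(x) = 4 + 7 + 10 + 13 + 16 + 19 + 22 = 91.

91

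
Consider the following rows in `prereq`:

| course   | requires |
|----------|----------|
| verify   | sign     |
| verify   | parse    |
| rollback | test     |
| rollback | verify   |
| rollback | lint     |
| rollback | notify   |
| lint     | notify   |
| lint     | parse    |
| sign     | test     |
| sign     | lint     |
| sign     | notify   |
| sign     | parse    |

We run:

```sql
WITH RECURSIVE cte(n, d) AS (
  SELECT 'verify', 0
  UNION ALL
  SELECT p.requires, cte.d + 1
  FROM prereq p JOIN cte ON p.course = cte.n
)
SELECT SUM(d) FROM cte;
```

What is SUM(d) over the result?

Base: (verify, d=0).
Iteration 1: edges from {verify} -> (parse, d=1), (sign, d=1).
Iteration 2: edges from {parse,sign} -> (lint, d=2), (notify, d=2), (parse, d=2), (test, d=2).
Iteration 3: edges from {lint,notify,parse,test} -> (notify, d=3), (parse, d=3).
Iteration 4: no outgoing edges from {notify,parse}; recursion stops.
SUM(d) = 0 + 1 + 1 + 2 + 2 + 2 + 2 + 3 + 3 = 16.

16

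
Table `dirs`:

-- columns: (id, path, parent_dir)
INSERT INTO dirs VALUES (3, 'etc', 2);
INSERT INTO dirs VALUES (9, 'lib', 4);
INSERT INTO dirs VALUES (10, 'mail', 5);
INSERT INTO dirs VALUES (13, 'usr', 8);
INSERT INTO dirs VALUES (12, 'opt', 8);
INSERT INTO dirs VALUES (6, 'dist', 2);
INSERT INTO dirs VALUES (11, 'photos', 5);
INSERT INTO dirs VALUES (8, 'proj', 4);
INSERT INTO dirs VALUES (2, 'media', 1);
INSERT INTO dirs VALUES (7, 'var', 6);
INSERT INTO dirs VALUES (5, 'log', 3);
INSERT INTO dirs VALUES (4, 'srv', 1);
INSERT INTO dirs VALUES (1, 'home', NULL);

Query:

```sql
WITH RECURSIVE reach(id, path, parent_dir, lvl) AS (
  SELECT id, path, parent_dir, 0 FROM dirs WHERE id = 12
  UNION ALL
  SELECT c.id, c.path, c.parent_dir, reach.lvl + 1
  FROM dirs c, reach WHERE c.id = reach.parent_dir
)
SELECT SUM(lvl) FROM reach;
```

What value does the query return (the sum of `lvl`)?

6

Base: id=12 (opt), parent_dir=8, lvl 0.
Iteration 1: join on id=8 -> proj (id 8, parent_dir=4, lvl 1).
Iteration 2: join on id=4 -> srv (id 4, parent_dir=1, lvl 2).
Iteration 3: join on id=1 -> home (id 1, parent_dir=NULL, lvl 3).
Iteration 4: parent_dir is NULL; no match; recursion stops.
SUM(lvl) = 0 + 1 + 2 + 3 = 6.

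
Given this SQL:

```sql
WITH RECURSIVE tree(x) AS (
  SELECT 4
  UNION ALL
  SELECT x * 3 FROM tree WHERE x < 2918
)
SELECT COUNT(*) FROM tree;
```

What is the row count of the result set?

Base: x=4.
Iteration 1: 4 < 2918 holds -> x = 4 * 3 = 12.
Iteration 2: 12 < 2918 holds -> x = 12 * 3 = 36.
Iteration 3: 36 < 2918 holds -> x = 36 * 3 = 108.
Iteration 4: 108 < 2918 holds -> x = 108 * 3 = 324.
Iteration 5: 324 < 2918 holds -> x = 324 * 3 = 972.
Iteration 6: 972 < 2918 holds -> x = 972 * 3 = 2916.
Iteration 7: 2916 < 2918 holds -> x = 2916 * 3 = 8748.
Iteration 8: 8748 < 2918 fails; recursion stops.
Total rows emitted: 8.

8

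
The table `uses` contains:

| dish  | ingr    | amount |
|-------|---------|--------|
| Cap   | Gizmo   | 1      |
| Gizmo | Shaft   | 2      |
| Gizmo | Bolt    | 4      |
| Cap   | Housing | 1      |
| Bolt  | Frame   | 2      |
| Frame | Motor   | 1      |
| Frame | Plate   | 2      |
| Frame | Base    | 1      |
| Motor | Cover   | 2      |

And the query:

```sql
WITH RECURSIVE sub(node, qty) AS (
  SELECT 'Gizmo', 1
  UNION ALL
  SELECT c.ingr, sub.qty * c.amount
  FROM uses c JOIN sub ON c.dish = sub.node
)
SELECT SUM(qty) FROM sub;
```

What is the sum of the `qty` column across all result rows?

Base: (Gizmo, qty=1).
Iteration 1: components of {Gizmo} -> Bolt = 1*4 = 4, Shaft = 1*2 = 2.
Iteration 2: components of {Bolt,Shaft} -> Frame = 4*2 = 8.
Iteration 3: components of {Frame} -> Base = 8*1 = 8, Motor = 8*1 = 8, Plate = 8*2 = 16.
Iteration 4: components of {Base,Motor,Plate} -> Cover = 8*2 = 16.
Iteration 5: no further components; recursion stops.
SUM(qty) = 1 + 2 + 4 + 8 + 8 + 16 + 8 + 16 = 63.

63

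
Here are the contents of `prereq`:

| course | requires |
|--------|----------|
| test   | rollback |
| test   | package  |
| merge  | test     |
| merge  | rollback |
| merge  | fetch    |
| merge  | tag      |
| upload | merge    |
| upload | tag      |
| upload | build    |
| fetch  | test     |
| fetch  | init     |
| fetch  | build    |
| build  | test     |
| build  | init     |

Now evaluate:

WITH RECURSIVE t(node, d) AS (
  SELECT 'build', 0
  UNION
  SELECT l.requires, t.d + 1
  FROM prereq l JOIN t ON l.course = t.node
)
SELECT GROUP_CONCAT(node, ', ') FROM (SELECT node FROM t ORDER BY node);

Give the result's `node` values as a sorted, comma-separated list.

build, init, package, rollback, test

Base: (build, d=0).
Iteration 1: edges from {build} -> (init, d=1), (test, d=1).
Iteration 2: edges from {init,test} -> (package, d=2), (rollback, d=2).
Iteration 3: no outgoing edges from {package,rollback}; recursion stops.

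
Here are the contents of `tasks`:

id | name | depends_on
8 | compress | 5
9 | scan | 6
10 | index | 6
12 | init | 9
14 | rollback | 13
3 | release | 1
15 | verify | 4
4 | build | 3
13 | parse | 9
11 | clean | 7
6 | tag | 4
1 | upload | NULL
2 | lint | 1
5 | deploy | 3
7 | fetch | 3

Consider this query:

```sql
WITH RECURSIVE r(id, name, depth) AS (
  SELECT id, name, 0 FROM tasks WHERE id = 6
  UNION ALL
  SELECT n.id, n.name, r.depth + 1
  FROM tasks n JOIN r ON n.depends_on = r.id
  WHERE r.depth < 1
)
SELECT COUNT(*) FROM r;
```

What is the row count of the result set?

3

Base: id=6 (tag) at depth 0.
Iteration 1: rows with depends_on in {6} -> scan (id 9, depth 1), index (id 10, depth 1).
Iteration 2: depth < 1 fails for all current rows; recursion stops.
Total rows emitted: 3.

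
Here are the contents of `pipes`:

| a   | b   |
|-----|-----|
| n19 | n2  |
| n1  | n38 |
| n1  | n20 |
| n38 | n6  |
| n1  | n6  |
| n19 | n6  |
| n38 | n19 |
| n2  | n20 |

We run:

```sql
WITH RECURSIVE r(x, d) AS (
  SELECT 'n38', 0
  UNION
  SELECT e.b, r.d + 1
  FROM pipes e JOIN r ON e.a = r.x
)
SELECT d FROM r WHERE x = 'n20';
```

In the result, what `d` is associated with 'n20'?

Base: (n38, d=0).
Iteration 1: edges from {n38} -> (n19, d=1), (n6, d=1).
Iteration 2: edges from {n19,n6} -> (n2, d=2), (n6, d=2).
Iteration 3: edges from {n2,n6} -> (n20, d=3).
Iteration 4: no outgoing edges from {n20}; recursion stops.

3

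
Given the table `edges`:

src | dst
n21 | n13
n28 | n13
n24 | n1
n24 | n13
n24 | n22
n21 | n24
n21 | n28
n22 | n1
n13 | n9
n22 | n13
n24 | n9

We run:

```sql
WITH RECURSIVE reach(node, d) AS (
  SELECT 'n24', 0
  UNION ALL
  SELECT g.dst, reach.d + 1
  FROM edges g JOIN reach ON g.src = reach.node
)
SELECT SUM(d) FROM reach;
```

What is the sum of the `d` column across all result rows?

Base: (n24, d=0).
Iteration 1: edges from {n24} -> (n1, d=1), (n13, d=1), (n22, d=1), (n9, d=1).
Iteration 2: edges from {n1,n13,n22,n9} -> (n1, d=2), (n13, d=2), (n9, d=2).
Iteration 3: edges from {n1,n13,n9} -> (n9, d=3).
Iteration 4: no outgoing edges from {n9}; recursion stops.
SUM(d) = 0 + 1 + 1 + 1 + 1 + 2 + 2 + 2 + 3 = 13.

13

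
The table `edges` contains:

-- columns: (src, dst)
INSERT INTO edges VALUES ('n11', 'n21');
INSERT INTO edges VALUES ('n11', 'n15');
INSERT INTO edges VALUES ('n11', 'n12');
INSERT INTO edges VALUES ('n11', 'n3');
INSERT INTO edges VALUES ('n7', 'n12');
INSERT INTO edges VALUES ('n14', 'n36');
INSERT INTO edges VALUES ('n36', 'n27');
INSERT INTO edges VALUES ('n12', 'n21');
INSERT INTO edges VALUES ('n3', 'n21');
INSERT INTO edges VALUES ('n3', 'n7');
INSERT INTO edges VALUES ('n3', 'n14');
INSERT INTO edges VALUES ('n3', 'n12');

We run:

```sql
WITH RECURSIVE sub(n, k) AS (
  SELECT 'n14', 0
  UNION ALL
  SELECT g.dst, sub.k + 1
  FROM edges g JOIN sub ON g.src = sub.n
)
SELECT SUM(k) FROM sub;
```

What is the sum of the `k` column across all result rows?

Base: (n14, k=0).
Iteration 1: edges from {n14} -> (n36, k=1).
Iteration 2: edges from {n36} -> (n27, k=2).
Iteration 3: no outgoing edges from {n27}; recursion stops.
SUM(k) = 0 + 1 + 2 = 3.

3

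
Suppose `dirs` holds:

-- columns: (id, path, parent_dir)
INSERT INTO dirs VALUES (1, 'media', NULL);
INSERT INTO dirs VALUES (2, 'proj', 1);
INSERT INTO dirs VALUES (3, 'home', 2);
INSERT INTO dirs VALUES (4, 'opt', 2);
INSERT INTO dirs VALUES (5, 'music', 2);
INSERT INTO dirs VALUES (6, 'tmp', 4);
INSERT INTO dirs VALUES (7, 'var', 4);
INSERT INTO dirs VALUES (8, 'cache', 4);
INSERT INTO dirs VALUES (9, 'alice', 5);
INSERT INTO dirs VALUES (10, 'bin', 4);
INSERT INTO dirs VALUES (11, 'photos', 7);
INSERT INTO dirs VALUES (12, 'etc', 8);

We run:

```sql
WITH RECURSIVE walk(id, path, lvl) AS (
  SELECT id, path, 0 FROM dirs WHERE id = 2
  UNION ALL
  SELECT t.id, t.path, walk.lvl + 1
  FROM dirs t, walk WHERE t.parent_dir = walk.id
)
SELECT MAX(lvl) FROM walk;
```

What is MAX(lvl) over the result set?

3

Base: id=2 (proj) at lvl 0.
Iteration 1: rows with parent_dir in {2} -> home (id 3, lvl 1), opt (id 4, lvl 1), music (id 5, lvl 1).
Iteration 2: rows with parent_dir in {3,4,5} -> tmp (id 6, lvl 2), var (id 7, lvl 2), cache (id 8, lvl 2), alice (id 9, lvl 2), bin (id 10, lvl 2).
Iteration 3: rows with parent_dir in {6,7,8,9,10} -> photos (id 11, lvl 3), etc (id 12, lvl 3).
Iteration 4: no rows with parent_dir in {11,12}; recursion stops.
lvl values: 0, 1, 1, 1, 2, 2, 2, 2, 2, 3, 3; the maximum is 3.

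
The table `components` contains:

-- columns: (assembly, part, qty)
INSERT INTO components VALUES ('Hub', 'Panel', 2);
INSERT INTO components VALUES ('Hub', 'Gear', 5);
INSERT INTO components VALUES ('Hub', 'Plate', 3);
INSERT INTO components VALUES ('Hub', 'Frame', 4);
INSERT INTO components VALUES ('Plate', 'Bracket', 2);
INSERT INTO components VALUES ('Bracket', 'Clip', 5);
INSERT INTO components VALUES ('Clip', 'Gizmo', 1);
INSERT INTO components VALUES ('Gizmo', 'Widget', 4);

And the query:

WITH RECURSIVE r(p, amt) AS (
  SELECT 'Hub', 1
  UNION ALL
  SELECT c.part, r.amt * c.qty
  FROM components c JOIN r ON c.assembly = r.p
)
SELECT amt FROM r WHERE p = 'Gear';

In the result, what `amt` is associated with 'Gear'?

Base: (Hub, amt=1).
Iteration 1: components of {Hub} -> Frame = 1*4 = 4, Gear = 1*5 = 5, Panel = 1*2 = 2, Plate = 1*3 = 3.
Iteration 2: components of {Frame,Gear,Panel,Plate} -> Bracket = 3*2 = 6.
Iteration 3: components of {Bracket} -> Clip = 6*5 = 30.
Iteration 4: components of {Clip} -> Gizmo = 30*1 = 30.
Iteration 5: components of {Gizmo} -> Widget = 30*4 = 120.
Iteration 6: no further components; recursion stops.

5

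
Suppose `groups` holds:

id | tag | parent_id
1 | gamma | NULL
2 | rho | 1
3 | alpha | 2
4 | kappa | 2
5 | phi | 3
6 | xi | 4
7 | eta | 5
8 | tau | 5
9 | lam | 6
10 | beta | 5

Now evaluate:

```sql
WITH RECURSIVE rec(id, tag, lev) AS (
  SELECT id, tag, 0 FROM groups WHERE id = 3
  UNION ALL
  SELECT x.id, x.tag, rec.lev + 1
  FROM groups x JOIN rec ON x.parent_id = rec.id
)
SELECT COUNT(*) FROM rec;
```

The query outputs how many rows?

5

Base: id=3 (alpha) at lev 0.
Iteration 1: rows with parent_id in {3} -> phi (id 5, lev 1).
Iteration 2: rows with parent_id in {5} -> eta (id 7, lev 2), tau (id 8, lev 2), beta (id 10, lev 2).
Iteration 3: no rows with parent_id in {7,8,10}; recursion stops.
Total rows emitted: 5.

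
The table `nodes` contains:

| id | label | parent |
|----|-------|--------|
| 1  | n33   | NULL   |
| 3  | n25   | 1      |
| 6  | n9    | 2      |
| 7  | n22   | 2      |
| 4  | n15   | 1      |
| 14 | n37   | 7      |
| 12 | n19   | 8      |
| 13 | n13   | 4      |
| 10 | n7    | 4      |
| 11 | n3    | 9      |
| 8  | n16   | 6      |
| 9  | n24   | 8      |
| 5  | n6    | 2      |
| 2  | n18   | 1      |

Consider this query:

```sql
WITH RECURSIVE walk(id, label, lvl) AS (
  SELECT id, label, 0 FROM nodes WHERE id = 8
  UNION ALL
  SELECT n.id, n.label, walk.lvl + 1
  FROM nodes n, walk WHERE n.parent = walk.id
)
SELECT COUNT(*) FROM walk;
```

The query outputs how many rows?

4

Base: id=8 (n16) at lvl 0.
Iteration 1: rows with parent in {8} -> n24 (id 9, lvl 1), n19 (id 12, lvl 1).
Iteration 2: rows with parent in {9,12} -> n3 (id 11, lvl 2).
Iteration 3: no rows with parent in {11}; recursion stops.
Total rows emitted: 4.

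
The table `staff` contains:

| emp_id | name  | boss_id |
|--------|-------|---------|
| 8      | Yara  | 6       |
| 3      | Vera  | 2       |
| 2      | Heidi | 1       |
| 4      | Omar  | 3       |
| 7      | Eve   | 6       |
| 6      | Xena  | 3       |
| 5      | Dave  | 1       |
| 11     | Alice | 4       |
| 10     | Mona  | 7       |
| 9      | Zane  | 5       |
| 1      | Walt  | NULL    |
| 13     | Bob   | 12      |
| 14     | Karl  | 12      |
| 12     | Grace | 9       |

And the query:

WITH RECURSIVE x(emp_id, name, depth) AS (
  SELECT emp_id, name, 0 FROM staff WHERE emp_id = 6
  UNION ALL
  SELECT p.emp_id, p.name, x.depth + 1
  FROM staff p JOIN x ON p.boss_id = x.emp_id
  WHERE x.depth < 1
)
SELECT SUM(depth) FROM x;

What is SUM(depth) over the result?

Base: emp_id=6 (Xena) at depth 0.
Iteration 1: rows with boss_id in {6} -> Eve (id 7, depth 1), Yara (id 8, depth 1).
Iteration 2: depth < 1 fails for all current rows; recursion stops.
SUM(depth) = 0 + 1 + 1 = 2.

2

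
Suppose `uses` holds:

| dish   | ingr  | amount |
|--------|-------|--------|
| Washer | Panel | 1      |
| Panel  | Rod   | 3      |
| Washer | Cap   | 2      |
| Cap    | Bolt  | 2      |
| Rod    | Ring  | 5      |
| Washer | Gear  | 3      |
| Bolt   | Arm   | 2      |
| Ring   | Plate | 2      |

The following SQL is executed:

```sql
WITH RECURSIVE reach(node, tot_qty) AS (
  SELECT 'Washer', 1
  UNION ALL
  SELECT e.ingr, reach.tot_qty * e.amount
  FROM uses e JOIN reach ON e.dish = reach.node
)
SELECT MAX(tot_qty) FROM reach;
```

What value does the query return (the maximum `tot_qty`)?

Base: (Washer, tot_qty=1).
Iteration 1: components of {Washer} -> Cap = 1*2 = 2, Gear = 1*3 = 3, Panel = 1*1 = 1.
Iteration 2: components of {Cap,Gear,Panel} -> Bolt = 2*2 = 4, Rod = 1*3 = 3.
Iteration 3: components of {Bolt,Rod} -> Arm = 4*2 = 8, Ring = 3*5 = 15.
Iteration 4: components of {Arm,Ring} -> Plate = 15*2 = 30.
Iteration 5: no further components; recursion stops.
tot_qty values: 1, 1, 2, 3, 3, 4, 15, 8, 30; the maximum is 30.

30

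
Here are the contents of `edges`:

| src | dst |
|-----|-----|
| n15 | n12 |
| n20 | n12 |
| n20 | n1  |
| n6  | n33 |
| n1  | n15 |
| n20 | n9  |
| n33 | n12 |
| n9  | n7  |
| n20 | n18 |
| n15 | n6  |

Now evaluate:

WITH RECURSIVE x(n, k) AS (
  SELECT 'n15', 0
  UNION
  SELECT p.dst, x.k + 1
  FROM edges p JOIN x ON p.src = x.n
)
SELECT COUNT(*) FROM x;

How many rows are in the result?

Base: (n15, k=0).
Iteration 1: edges from {n15} -> (n12, k=1), (n6, k=1).
Iteration 2: edges from {n12,n6} -> (n33, k=2).
Iteration 3: edges from {n33} -> (n12, k=3).
Iteration 4: no outgoing edges from {n12}; recursion stops.
Total rows emitted: 5.

5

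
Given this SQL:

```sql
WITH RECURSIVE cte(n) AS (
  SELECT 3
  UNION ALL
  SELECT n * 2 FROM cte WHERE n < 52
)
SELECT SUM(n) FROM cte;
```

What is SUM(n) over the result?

189

Base: n=3.
Iteration 1: 3 < 52 holds -> n = 3 * 2 = 6.
Iteration 2: 6 < 52 holds -> n = 6 * 2 = 12.
Iteration 3: 12 < 52 holds -> n = 12 * 2 = 24.
Iteration 4: 24 < 52 holds -> n = 24 * 2 = 48.
Iteration 5: 48 < 52 holds -> n = 48 * 2 = 96.
Iteration 6: 96 < 52 fails; recursion stops.
SUM(n) = 3 + 6 + 12 + 24 + 48 + 96 = 189.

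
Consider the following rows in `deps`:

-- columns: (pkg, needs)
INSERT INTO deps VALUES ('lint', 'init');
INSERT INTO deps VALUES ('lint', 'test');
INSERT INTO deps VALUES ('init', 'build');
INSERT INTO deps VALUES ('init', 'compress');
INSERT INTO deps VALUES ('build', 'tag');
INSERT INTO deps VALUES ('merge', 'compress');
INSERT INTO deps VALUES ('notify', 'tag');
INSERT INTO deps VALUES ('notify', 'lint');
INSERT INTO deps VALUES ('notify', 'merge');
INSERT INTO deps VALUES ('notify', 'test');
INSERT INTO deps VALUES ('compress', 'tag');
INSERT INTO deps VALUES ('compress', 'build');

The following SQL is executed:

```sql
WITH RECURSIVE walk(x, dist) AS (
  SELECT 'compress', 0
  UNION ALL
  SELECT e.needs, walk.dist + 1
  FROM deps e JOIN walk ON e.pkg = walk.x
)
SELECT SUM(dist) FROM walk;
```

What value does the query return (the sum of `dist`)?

4

Base: (compress, dist=0).
Iteration 1: edges from {compress} -> (build, dist=1), (tag, dist=1).
Iteration 2: edges from {build,tag} -> (tag, dist=2).
Iteration 3: no outgoing edges from {tag}; recursion stops.
SUM(dist) = 0 + 1 + 1 + 2 = 4.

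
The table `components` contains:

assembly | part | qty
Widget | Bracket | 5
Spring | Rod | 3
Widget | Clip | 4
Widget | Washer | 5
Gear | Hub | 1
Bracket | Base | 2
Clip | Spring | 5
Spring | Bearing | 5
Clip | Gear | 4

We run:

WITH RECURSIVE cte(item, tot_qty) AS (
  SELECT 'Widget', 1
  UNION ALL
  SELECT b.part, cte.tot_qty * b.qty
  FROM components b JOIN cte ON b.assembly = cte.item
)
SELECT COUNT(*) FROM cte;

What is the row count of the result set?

Base: (Widget, tot_qty=1).
Iteration 1: components of {Widget} -> Bracket = 1*5 = 5, Clip = 1*4 = 4, Washer = 1*5 = 5.
Iteration 2: components of {Bracket,Clip,Washer} -> Base = 5*2 = 10, Gear = 4*4 = 16, Spring = 4*5 = 20.
Iteration 3: components of {Base,Gear,Spring} -> Bearing = 20*5 = 100, Hub = 16*1 = 16, Rod = 20*3 = 60.
Iteration 4: no further components; recursion stops.
Total rows emitted: 10.

10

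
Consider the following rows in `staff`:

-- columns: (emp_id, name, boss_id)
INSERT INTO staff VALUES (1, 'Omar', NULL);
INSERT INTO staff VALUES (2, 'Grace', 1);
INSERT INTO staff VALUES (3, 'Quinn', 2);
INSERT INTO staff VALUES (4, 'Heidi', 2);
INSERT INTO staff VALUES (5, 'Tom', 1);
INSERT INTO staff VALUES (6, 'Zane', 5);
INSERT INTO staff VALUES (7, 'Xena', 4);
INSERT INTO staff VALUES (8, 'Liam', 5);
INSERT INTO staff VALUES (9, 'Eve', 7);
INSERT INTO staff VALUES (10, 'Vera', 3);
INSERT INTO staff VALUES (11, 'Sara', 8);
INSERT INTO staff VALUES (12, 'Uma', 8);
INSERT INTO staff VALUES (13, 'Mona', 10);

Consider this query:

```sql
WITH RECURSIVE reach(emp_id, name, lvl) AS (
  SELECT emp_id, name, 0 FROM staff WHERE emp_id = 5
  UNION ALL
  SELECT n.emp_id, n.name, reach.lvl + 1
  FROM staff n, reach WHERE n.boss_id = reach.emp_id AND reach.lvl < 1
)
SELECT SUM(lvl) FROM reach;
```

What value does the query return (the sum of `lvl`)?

Base: emp_id=5 (Tom) at lvl 0.
Iteration 1: rows with boss_id in {5} -> Zane (id 6, lvl 1), Liam (id 8, lvl 1).
Iteration 2: lvl < 1 fails for all current rows; recursion stops.
SUM(lvl) = 0 + 1 + 1 = 2.

2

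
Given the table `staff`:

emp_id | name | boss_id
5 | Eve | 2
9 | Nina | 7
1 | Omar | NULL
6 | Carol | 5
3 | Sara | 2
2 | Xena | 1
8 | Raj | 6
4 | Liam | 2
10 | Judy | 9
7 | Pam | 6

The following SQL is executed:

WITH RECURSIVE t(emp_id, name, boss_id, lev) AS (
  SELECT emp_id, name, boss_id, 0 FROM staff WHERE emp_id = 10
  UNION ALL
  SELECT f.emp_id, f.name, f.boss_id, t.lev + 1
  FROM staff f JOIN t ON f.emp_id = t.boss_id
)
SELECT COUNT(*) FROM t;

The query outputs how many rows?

7

Base: emp_id=10 (Judy), boss_id=9, lev 0.
Iteration 1: join on emp_id=9 -> Nina (id 9, boss_id=7, lev 1).
Iteration 2: join on emp_id=7 -> Pam (id 7, boss_id=6, lev 2).
Iteration 3: join on emp_id=6 -> Carol (id 6, boss_id=5, lev 3).
Iteration 4: join on emp_id=5 -> Eve (id 5, boss_id=2, lev 4).
Iteration 5: join on emp_id=2 -> Xena (id 2, boss_id=1, lev 5).
Iteration 6: join on emp_id=1 -> Omar (id 1, boss_id=NULL, lev 6).
Iteration 7: boss_id is NULL; no match; recursion stops.
Total rows emitted: 7.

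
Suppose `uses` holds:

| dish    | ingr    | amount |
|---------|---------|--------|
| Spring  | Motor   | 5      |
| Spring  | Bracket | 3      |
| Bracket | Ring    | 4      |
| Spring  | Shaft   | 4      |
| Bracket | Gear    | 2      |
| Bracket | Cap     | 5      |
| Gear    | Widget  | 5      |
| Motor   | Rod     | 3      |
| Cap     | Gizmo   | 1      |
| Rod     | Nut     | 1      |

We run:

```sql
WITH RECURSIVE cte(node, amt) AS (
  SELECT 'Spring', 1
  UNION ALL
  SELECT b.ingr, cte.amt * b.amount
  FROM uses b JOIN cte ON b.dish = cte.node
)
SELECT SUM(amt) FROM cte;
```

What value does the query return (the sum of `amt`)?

Base: (Spring, amt=1).
Iteration 1: components of {Spring} -> Bracket = 1*3 = 3, Motor = 1*5 = 5, Shaft = 1*4 = 4.
Iteration 2: components of {Bracket,Motor,Shaft} -> Cap = 3*5 = 15, Gear = 3*2 = 6, Ring = 3*4 = 12, Rod = 5*3 = 15.
Iteration 3: components of {Cap,Gear,Ring,Rod} -> Gizmo = 15*1 = 15, Nut = 15*1 = 15, Widget = 6*5 = 30.
Iteration 4: no further components; recursion stops.
SUM(amt) = 1 + 5 + 3 + 4 + 15 + 12 + 6 + 15 + 15 + 30 + 15 = 121.

121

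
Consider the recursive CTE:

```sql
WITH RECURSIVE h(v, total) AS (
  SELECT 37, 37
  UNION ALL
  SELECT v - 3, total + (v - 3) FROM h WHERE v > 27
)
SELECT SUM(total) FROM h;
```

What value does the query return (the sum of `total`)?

495

Base: v=37, total=37.
Iteration 1: 37 > 27 holds -> v = 37 - 3 = 34, total = 37 + 34 = 71.
Iteration 2: 34 > 27 holds -> v = 34 - 3 = 31, total = 71 + 31 = 102.
Iteration 3: 31 > 27 holds -> v = 31 - 3 = 28, total = 102 + 28 = 130.
Iteration 4: 28 > 27 holds -> v = 28 - 3 = 25, total = 130 + 25 = 155.
Iteration 5: 25 > 27 fails; recursion stops.
SUM(total) = 37 + 71 + 102 + 130 + 155 = 495.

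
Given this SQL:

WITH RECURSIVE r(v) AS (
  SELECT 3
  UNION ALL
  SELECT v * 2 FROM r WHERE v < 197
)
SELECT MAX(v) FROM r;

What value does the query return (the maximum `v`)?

384

Base: v=3.
Iteration 1: 3 < 197 holds -> v = 3 * 2 = 6.
Iteration 2: 6 < 197 holds -> v = 6 * 2 = 12.
Iteration 3: 12 < 197 holds -> v = 12 * 2 = 24.
Iteration 4: 24 < 197 holds -> v = 24 * 2 = 48.
Iteration 5: 48 < 197 holds -> v = 48 * 2 = 96.
Iteration 6: 96 < 197 holds -> v = 96 * 2 = 192.
Iteration 7: 192 < 197 holds -> v = 192 * 2 = 384.
Iteration 8: 384 < 197 fails; recursion stops.
v values: 3, 6, 12, 24, 48, 96, 192, 384; the maximum is 384.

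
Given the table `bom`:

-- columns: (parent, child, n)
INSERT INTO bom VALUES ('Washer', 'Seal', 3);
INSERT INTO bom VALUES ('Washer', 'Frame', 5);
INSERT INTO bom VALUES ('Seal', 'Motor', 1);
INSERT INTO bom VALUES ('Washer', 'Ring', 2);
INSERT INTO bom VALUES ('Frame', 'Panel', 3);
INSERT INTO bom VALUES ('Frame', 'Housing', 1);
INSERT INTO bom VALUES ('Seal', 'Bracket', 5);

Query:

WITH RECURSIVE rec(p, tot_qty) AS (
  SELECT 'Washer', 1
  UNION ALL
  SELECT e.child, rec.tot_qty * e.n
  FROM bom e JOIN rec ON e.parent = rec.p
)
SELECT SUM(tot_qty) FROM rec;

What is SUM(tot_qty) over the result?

Base: (Washer, tot_qty=1).
Iteration 1: components of {Washer} -> Frame = 1*5 = 5, Ring = 1*2 = 2, Seal = 1*3 = 3.
Iteration 2: components of {Frame,Ring,Seal} -> Bracket = 3*5 = 15, Housing = 5*1 = 5, Motor = 3*1 = 3, Panel = 5*3 = 15.
Iteration 3: no further components; recursion stops.
SUM(tot_qty) = 1 + 3 + 5 + 2 + 3 + 15 + 15 + 5 = 49.

49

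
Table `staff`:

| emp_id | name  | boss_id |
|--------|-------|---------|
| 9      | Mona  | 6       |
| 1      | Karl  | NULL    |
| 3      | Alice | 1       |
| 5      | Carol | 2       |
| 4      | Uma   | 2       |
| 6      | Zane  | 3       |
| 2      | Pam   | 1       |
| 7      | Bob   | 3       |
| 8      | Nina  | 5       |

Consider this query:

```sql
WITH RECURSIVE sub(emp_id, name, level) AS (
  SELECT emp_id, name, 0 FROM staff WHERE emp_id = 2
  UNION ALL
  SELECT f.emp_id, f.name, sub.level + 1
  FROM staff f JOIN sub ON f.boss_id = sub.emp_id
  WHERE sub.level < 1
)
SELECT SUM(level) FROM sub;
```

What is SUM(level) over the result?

2

Base: emp_id=2 (Pam) at level 0.
Iteration 1: rows with boss_id in {2} -> Uma (id 4, level 1), Carol (id 5, level 1).
Iteration 2: level < 1 fails for all current rows; recursion stops.
SUM(level) = 0 + 1 + 1 = 2.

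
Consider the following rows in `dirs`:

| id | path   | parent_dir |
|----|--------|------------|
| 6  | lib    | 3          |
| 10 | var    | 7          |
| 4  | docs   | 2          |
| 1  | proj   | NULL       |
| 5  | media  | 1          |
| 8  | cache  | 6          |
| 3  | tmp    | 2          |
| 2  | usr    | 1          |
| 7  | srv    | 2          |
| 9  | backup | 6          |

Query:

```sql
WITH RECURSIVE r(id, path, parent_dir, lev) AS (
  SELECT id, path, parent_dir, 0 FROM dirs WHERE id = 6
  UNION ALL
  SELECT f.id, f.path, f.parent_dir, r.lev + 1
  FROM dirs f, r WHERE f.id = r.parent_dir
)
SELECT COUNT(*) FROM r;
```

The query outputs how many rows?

4

Base: id=6 (lib), parent_dir=3, lev 0.
Iteration 1: join on id=3 -> tmp (id 3, parent_dir=2, lev 1).
Iteration 2: join on id=2 -> usr (id 2, parent_dir=1, lev 2).
Iteration 3: join on id=1 -> proj (id 1, parent_dir=NULL, lev 3).
Iteration 4: parent_dir is NULL; no match; recursion stops.
Total rows emitted: 4.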